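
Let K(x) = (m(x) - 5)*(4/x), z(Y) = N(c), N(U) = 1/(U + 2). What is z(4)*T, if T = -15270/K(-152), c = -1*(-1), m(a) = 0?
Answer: -38684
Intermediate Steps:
c = 1
N(U) = 1/(2 + U)
z(Y) = ⅓ (z(Y) = 1/(2 + 1) = 1/3 = ⅓)
K(x) = -20/x (K(x) = (0 - 5)*(4/x) = -20/x)
T = -116052 (T = -15270/((-20/(-152))) = -15270/((-20*(-1/152))) = -15270/5/38 = -15270*38/5 = -116052)
z(4)*T = (⅓)*(-116052) = -38684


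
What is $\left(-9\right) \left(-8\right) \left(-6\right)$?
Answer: $-432$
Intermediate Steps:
$\left(-9\right) \left(-8\right) \left(-6\right) = 72 \left(-6\right) = -432$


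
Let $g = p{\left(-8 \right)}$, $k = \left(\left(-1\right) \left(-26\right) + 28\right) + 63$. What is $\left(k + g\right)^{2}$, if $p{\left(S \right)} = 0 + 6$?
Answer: $15129$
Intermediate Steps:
$p{\left(S \right)} = 6$
$k = 117$ ($k = \left(26 + 28\right) + 63 = 54 + 63 = 117$)
$g = 6$
$\left(k + g\right)^{2} = \left(117 + 6\right)^{2} = 123^{2} = 15129$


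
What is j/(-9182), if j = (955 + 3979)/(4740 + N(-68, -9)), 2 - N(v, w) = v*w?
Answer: -2467/18960830 ≈ -0.00013011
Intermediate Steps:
N(v, w) = 2 - v*w
j = 2467/2065 (j = (955 + 3979)/(4740 + (2 - 1*(-68)*(-9))) = 4934/(4740 + (2 - 612)) = 4934/(4740 - 610) = 4934/4130 = 4934*(1/4130) = 2467/2065 ≈ 1.1947)
j/(-9182) = (2467/2065)/(-9182) = (2467/2065)*(-1/9182) = -2467/18960830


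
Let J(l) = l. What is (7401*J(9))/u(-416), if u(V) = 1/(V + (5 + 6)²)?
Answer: -19649655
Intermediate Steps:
u(V) = 1/(121 + V) (u(V) = 1/(V + 11²) = 1/(V + 121) = 1/(121 + V))
(7401*J(9))/u(-416) = (7401*9)/(1/(121 - 416)) = 66609/(1/(-295)) = 66609/(-1/295) = 66609*(-295) = -19649655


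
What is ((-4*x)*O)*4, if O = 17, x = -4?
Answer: 1088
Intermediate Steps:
((-4*x)*O)*4 = (-4*(-4)*17)*4 = (16*17)*4 = 272*4 = 1088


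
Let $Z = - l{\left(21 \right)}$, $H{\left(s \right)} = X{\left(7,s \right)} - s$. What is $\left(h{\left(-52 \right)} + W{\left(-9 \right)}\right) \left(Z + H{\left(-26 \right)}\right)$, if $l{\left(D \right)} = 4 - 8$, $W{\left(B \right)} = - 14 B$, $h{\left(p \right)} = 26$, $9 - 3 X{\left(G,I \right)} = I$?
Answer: $\frac{19000}{3} \approx 6333.3$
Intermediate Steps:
$X{\left(G,I \right)} = 3 - \frac{I}{3}$
$l{\left(D \right)} = -4$
$H{\left(s \right)} = 3 - \frac{4 s}{3}$ ($H{\left(s \right)} = \left(3 - \frac{s}{3}\right) - s = 3 - \frac{4 s}{3}$)
$Z = 4$ ($Z = \left(-1\right) \left(-4\right) = 4$)
$\left(h{\left(-52 \right)} + W{\left(-9 \right)}\right) \left(Z + H{\left(-26 \right)}\right) = \left(26 - -126\right) \left(4 + \left(3 - - \frac{104}{3}\right)\right) = \left(26 + 126\right) \left(4 + \left(3 + \frac{104}{3}\right)\right) = 152 \left(4 + \frac{113}{3}\right) = 152 \cdot \frac{125}{3} = \frac{19000}{3}$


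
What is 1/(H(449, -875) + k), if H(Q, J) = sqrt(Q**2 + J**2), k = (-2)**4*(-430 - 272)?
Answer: -432/4815023 - sqrt(967226)/125190598 ≈ -9.7575e-5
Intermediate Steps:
k = -11232 (k = 16*(-702) = -11232)
H(Q, J) = sqrt(J**2 + Q**2)
1/(H(449, -875) + k) = 1/(sqrt((-875)**2 + 449**2) - 11232) = 1/(sqrt(765625 + 201601) - 11232) = 1/(sqrt(967226) - 11232) = 1/(-11232 + sqrt(967226))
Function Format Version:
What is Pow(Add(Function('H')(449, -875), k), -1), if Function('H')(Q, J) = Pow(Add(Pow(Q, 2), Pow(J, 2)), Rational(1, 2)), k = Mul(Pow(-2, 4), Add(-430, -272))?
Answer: Add(Rational(-432, 4815023), Mul(Rational(-1, 125190598), Pow(967226, Rational(1, 2)))) ≈ -9.7575e-5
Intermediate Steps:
k = -11232 (k = Mul(16, -702) = -11232)
Function('H')(Q, J) = Pow(Add(Pow(J, 2), Pow(Q, 2)), Rational(1, 2))
Pow(Add(Function('H')(449, -875), k), -1) = Pow(Add(Pow(Add(Pow(-875, 2), Pow(449, 2)), Rational(1, 2)), -11232), -1) = Pow(Add(Pow(Add(765625, 201601), Rational(1, 2)), -11232), -1) = Pow(Add(Pow(967226, Rational(1, 2)), -11232), -1) = Pow(Add(-11232, Pow(967226, Rational(1, 2))), -1)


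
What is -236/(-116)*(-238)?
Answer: -14042/29 ≈ -484.21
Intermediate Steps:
-236/(-116)*(-238) = -236*(-1/116)*(-238) = (59/29)*(-238) = -14042/29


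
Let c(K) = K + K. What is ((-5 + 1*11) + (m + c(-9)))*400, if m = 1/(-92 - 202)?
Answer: -705800/147 ≈ -4801.4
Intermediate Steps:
c(K) = 2*K
m = -1/294 (m = 1/(-294) = -1/294 ≈ -0.0034014)
((-5 + 1*11) + (m + c(-9)))*400 = ((-5 + 1*11) + (-1/294 + 2*(-9)))*400 = ((-5 + 11) + (-1/294 - 18))*400 = (6 - 5293/294)*400 = -3529/294*400 = -705800/147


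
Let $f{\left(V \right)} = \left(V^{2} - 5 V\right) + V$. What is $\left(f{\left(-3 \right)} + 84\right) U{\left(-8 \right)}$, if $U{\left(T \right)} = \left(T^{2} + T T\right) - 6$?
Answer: $12810$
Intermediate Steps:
$f{\left(V \right)} = V^{2} - 4 V$
$U{\left(T \right)} = -6 + 2 T^{2}$ ($U{\left(T \right)} = \left(T^{2} + T^{2}\right) - 6 = 2 T^{2} - 6 = -6 + 2 T^{2}$)
$\left(f{\left(-3 \right)} + 84\right) U{\left(-8 \right)} = \left(- 3 \left(-4 - 3\right) + 84\right) \left(-6 + 2 \left(-8\right)^{2}\right) = \left(\left(-3\right) \left(-7\right) + 84\right) \left(-6 + 2 \cdot 64\right) = \left(21 + 84\right) \left(-6 + 128\right) = 105 \cdot 122 = 12810$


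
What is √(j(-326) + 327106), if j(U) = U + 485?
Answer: √327265 ≈ 572.07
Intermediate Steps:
j(U) = 485 + U
√(j(-326) + 327106) = √((485 - 326) + 327106) = √(159 + 327106) = √327265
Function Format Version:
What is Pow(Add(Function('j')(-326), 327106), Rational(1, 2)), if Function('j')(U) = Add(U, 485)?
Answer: Pow(327265, Rational(1, 2)) ≈ 572.07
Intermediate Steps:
Function('j')(U) = Add(485, U)
Pow(Add(Function('j')(-326), 327106), Rational(1, 2)) = Pow(Add(Add(485, -326), 327106), Rational(1, 2)) = Pow(Add(159, 327106), Rational(1, 2)) = Pow(327265, Rational(1, 2))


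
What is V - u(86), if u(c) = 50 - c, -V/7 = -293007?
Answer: 2051085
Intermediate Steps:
V = 2051049 (V = -7*(-293007) = 2051049)
V - u(86) = 2051049 - (50 - 1*86) = 2051049 - (50 - 86) = 2051049 - 1*(-36) = 2051049 + 36 = 2051085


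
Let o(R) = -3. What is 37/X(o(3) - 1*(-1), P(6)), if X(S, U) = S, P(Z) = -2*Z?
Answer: -37/2 ≈ -18.500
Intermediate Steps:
37/X(o(3) - 1*(-1), P(6)) = 37/(-3 - 1*(-1)) = 37/(-3 + 1) = 37/(-2) = 37*(-½) = -37/2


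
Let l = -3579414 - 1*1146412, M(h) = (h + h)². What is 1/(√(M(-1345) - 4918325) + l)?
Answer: -4725826/22333429064501 - 5*√92711/22333429064501 ≈ -2.1167e-7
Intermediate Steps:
M(h) = 4*h² (M(h) = (2*h)² = 4*h²)
l = -4725826 (l = -3579414 - 1146412 = -4725826)
1/(√(M(-1345) - 4918325) + l) = 1/(√(4*(-1345)² - 4918325) - 4725826) = 1/(√(4*1809025 - 4918325) - 4725826) = 1/(√(7236100 - 4918325) - 4725826) = 1/(√2317775 - 4725826) = 1/(5*√92711 - 4725826) = 1/(-4725826 + 5*√92711)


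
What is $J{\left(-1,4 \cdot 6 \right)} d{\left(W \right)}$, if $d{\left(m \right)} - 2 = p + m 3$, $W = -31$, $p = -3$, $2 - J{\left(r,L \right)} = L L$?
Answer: $53956$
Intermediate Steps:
$J{\left(r,L \right)} = 2 - L^{2}$ ($J{\left(r,L \right)} = 2 - L L = 2 - L^{2}$)
$d{\left(m \right)} = -1 + 3 m$ ($d{\left(m \right)} = 2 + \left(-3 + m 3\right) = 2 + \left(-3 + 3 m\right) = -1 + 3 m$)
$J{\left(-1,4 \cdot 6 \right)} d{\left(W \right)} = \left(2 - \left(4 \cdot 6\right)^{2}\right) \left(-1 + 3 \left(-31\right)\right) = \left(2 - 24^{2}\right) \left(-1 - 93\right) = \left(2 - 576\right) \left(-94\right) = \left(-574\right) \left(-94\right) = 53956$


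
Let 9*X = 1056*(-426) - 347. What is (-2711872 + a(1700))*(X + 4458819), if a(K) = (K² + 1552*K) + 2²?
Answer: 12417516267264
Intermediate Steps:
X = -450203/9 (X = (1056*(-426) - 347)/9 = (-449856 - 347)/9 = (⅑)*(-450203) = -450203/9 ≈ -50023.)
a(K) = 4 + K² + 1552*K (a(K) = (K² + 1552*K) + 4 = 4 + K² + 1552*K)
(-2711872 + a(1700))*(X + 4458819) = (-2711872 + (4 + 1700² + 1552*1700))*(-450203/9 + 4458819) = (-2711872 + (4 + 2890000 + 2638400))*(39679168/9) = (-2711872 + 5528404)*(39679168/9) = 2816532*(39679168/9) = 12417516267264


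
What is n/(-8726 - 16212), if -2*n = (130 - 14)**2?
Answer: 3364/12469 ≈ 0.26979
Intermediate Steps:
n = -6728 (n = -(130 - 14)**2/2 = -1/2*116**2 = -1/2*13456 = -6728)
n/(-8726 - 16212) = -6728/(-8726 - 16212) = -6728/(-24938) = -6728*(-1/24938) = 3364/12469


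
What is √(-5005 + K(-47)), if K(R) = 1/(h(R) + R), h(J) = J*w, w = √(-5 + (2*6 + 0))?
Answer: √(-11056092 - 11056045*√7)/(47*√(1 + √7)) ≈ 70.746*I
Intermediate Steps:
w = √7 (w = √(-5 + (12 + 0)) = √(-5 + 12) = √7 ≈ 2.6458)
h(J) = J*√7
K(R) = 1/(R + R*√7) (K(R) = 1/(R*√7 + R) = 1/(R + R*√7))
√(-5005 + K(-47)) = √(-5005 + 1/((-47)*(1 + √7))) = √(-5005 - 1/(47*(1 + √7)))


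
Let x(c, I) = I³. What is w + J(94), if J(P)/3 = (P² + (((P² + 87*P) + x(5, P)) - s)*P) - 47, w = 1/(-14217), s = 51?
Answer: 3398355206756/14217 ≈ 2.3903e+8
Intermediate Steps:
w = -1/14217 ≈ -7.0338e-5
J(P) = -141 + 3*P² + 3*P*(-51 + P² + P³ + 87*P) (J(P) = 3*((P² + (((P² + 87*P) + P³) - 1*51)*P) - 47) = 3*((P² + ((P² + P³ + 87*P) - 51)*P) - 47) = 3*((P² + (-51 + P² + P³ + 87*P)*P) - 47) = 3*((P² + P*(-51 + P² + P³ + 87*P)) - 47) = 3*(-47 + P² + P*(-51 + P² + P³ + 87*P)) = -141 + 3*P² + 3*P*(-51 + P² + P³ + 87*P))
w + J(94) = -1/14217 + (-141 - 153*94 + 3*94³ + 3*94⁴ + 264*94²) = -1/14217 + (-141 - 14382 + 3*830584 + 3*78074896 + 264*8836) = -1/14217 + (-141 - 14382 + 2491752 + 234224688 + 2332704) = -1/14217 + 239034621 = 3398355206756/14217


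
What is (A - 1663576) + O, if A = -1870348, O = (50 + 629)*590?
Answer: -3133314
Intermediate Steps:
O = 400610 (O = 679*590 = 400610)
(A - 1663576) + O = (-1870348 - 1663576) + 400610 = -3533924 + 400610 = -3133314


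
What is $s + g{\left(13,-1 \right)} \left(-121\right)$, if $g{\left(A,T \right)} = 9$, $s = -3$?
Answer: $-1092$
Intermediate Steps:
$s + g{\left(13,-1 \right)} \left(-121\right) = -3 + 9 \left(-121\right) = -3 - 1089 = -1092$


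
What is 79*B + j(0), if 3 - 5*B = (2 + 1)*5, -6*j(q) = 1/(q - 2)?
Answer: -11371/60 ≈ -189.52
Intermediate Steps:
j(q) = -1/(6*(-2 + q)) (j(q) = -1/(6*(q - 2)) = -1/(6*(-2 + q)))
B = -12/5 (B = ⅗ - (2 + 1)*5/5 = ⅗ - 3*5/5 = ⅗ - ⅕*15 = ⅗ - 3 = -12/5 ≈ -2.4000)
79*B + j(0) = 79*(-12/5) - 1/(-12 + 6*0) = -948/5 - 1/(-12 + 0) = -948/5 - 1/(-12) = -948/5 - 1*(-1/12) = -948/5 + 1/12 = -11371/60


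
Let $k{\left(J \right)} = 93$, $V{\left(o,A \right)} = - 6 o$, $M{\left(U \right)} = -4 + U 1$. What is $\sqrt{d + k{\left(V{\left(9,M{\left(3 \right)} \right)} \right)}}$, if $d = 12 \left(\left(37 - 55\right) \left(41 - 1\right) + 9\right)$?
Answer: $i \sqrt{8439} \approx 91.864 i$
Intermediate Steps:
$M{\left(U \right)} = -4 + U$
$d = -8532$ ($d = 12 \left(\left(-18\right) 40 + 9\right) = 12 \left(-720 + 9\right) = 12 \left(-711\right) = -8532$)
$\sqrt{d + k{\left(V{\left(9,M{\left(3 \right)} \right)} \right)}} = \sqrt{-8532 + 93} = \sqrt{-8439} = i \sqrt{8439}$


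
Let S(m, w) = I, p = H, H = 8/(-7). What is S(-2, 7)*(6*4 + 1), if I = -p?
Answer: 200/7 ≈ 28.571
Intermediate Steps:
H = -8/7 (H = 8*(-⅐) = -8/7 ≈ -1.1429)
p = -8/7 ≈ -1.1429
I = 8/7 (I = -1*(-8/7) = 8/7 ≈ 1.1429)
S(m, w) = 8/7
S(-2, 7)*(6*4 + 1) = 8*(6*4 + 1)/7 = 8*(24 + 1)/7 = (8/7)*25 = 200/7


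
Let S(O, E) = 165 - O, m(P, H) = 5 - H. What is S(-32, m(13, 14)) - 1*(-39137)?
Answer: 39334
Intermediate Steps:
S(-32, m(13, 14)) - 1*(-39137) = (165 - 1*(-32)) - 1*(-39137) = (165 + 32) + 39137 = 197 + 39137 = 39334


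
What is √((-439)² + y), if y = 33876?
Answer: √226597 ≈ 476.02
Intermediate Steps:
√((-439)² + y) = √((-439)² + 33876) = √(192721 + 33876) = √226597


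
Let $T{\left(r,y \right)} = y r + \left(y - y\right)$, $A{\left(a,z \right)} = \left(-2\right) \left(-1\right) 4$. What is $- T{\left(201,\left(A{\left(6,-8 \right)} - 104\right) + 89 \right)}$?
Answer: $1407$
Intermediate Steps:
$A{\left(a,z \right)} = 8$ ($A{\left(a,z \right)} = 2 \cdot 4 = 8$)
$T{\left(r,y \right)} = r y$ ($T{\left(r,y \right)} = r y + 0 = r y$)
$- T{\left(201,\left(A{\left(6,-8 \right)} - 104\right) + 89 \right)} = - 201 \left(\left(8 - 104\right) + 89\right) = - 201 \left(-96 + 89\right) = - 201 \left(-7\right) = \left(-1\right) \left(-1407\right) = 1407$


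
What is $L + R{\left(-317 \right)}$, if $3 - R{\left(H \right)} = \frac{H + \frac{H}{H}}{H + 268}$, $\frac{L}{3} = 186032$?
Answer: $\frac{27346535}{49} \approx 5.5809 \cdot 10^{5}$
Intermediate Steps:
$L = 558096$ ($L = 3 \cdot 186032 = 558096$)
$R{\left(H \right)} = 3 - \frac{1 + H}{268 + H}$ ($R{\left(H \right)} = 3 - \frac{H + \frac{H}{H}}{H + 268} = 3 - \frac{H + 1}{268 + H} = 3 - \frac{1 + H}{268 + H}$)
$L + R{\left(-317 \right)} = 558096 + \frac{803 + 2 \left(-317\right)}{268 - 317} = 558096 + \frac{803 - 634}{-49} = 558096 - \frac{169}{49} = \frac{27346535}{49}$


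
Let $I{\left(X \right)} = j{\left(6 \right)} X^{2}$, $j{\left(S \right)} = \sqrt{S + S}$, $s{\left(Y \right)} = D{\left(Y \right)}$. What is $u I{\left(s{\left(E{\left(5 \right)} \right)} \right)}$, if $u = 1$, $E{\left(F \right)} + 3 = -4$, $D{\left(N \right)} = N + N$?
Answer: $392 \sqrt{3} \approx 678.96$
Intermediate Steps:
$D{\left(N \right)} = 2 N$
$E{\left(F \right)} = -7$ ($E{\left(F \right)} = -3 - 4 = -7$)
$s{\left(Y \right)} = 2 Y$
$j{\left(S \right)} = \sqrt{2} \sqrt{S}$ ($j{\left(S \right)} = \sqrt{2 S} = \sqrt{2} \sqrt{S}$)
$I{\left(X \right)} = 2 \sqrt{3} X^{2}$ ($I{\left(X \right)} = \sqrt{2} \sqrt{6} X^{2} = 2 \sqrt{3} X^{2}$)
$u I{\left(s{\left(E{\left(5 \right)} \right)} \right)} = 1 \cdot 2 \sqrt{3} \left(2 \left(-7\right)\right)^{2} = 1 \cdot 2 \sqrt{3} \left(-14\right)^{2} = 1 \cdot 2 \sqrt{3} \cdot 196 = 1 \cdot 392 \sqrt{3} = 392 \sqrt{3}$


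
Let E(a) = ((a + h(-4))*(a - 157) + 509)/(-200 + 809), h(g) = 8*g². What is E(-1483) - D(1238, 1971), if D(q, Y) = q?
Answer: 489589/203 ≈ 2411.8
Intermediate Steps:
E(a) = 509/609 + (-157 + a)*(128 + a)/609 (E(a) = ((a + 8*(-4)²)*(a - 157) + 509)/(-200 + 809) = ((a + 8*16)*(-157 + a) + 509)/609 = ((a + 128)*(-157 + a) + 509)*(1/609) = ((128 + a)*(-157 + a) + 509)*(1/609) = ((-157 + a)*(128 + a) + 509)*(1/609) = (509 + (-157 + a)*(128 + a))*(1/609) = 509/609 + (-157 + a)*(128 + a)/609)
E(-1483) - D(1238, 1971) = (-6529/203 - 1/21*(-1483) + (1/609)*(-1483)²) - 1*1238 = (-6529/203 + 1483/21 + (1/609)*2199289) - 1238 = (-6529/203 + 1483/21 + 2199289/609) - 1238 = 740903/203 - 1238 = 489589/203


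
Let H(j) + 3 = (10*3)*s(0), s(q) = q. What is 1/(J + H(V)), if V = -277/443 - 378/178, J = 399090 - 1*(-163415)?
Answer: 1/562502 ≈ 1.7778e-6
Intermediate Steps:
J = 562505 (J = 399090 + 163415 = 562505)
V = -108380/39427 (V = -277*1/443 - 378*1/178 = -277/443 - 189/89 = -108380/39427 ≈ -2.7489)
H(j) = -3 (H(j) = -3 + (10*3)*0 = -3 + 30*0 = -3 + 0 = -3)
1/(J + H(V)) = 1/(562505 - 3) = 1/562502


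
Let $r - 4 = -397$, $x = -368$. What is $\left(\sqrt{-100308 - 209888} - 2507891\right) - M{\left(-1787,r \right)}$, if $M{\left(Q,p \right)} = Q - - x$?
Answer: $-2505736 + 2 i \sqrt{77549} \approx -2.5057 \cdot 10^{6} + 556.95 i$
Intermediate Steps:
$r = -393$ ($r = 4 - 397 = -393$)
$M{\left(Q,p \right)} = -368 + Q$ ($M{\left(Q,p \right)} = Q - \left(-1\right) \left(-368\right) = Q - 368 = -368 + Q$)
$\left(\sqrt{-100308 - 209888} - 2507891\right) - M{\left(-1787,r \right)} = \left(\sqrt{-100308 - 209888} - 2507891\right) - \left(-368 - 1787\right) = \left(\sqrt{-310196} - 2507891\right) - -2155 = \left(2 i \sqrt{77549} - 2507891\right) + 2155 = \left(-2507891 + 2 i \sqrt{77549}\right) + 2155 = -2505736 + 2 i \sqrt{77549}$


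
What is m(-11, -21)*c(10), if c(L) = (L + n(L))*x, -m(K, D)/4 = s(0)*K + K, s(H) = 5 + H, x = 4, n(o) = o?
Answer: 21120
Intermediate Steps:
m(K, D) = -24*K (m(K, D) = -4*((5 + 0)*K + K) = -4*(5*K + K) = -24*K)
c(L) = 8*L (c(L) = (L + L)*4 = (2*L)*4 = 8*L)
m(-11, -21)*c(10) = (-24*(-11))*(8*10) = 264*80 = 21120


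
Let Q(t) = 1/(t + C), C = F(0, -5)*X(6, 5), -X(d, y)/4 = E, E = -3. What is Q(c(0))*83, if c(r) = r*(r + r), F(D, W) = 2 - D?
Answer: 83/24 ≈ 3.4583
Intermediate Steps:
X(d, y) = 12 (X(d, y) = -4*(-3) = 12)
c(r) = 2*r**2 (c(r) = r*(2*r) = 2*r**2)
C = 24 (C = (2 - 1*0)*12 = (2 + 0)*12 = 2*12 = 24)
Q(t) = 1/(24 + t) (Q(t) = 1/(t + 24) = 1/(24 + t))
Q(c(0))*83 = 83/(24 + 2*0**2) = 83/(24 + 2*0) = 83/(24 + 0) = 83/24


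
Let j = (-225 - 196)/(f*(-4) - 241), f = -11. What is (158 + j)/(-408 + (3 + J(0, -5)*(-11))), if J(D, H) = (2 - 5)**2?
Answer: -31547/99288 ≈ -0.31773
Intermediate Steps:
J(D, H) = 9 (J(D, H) = (-3)**2 = 9)
j = 421/197 (j = (-225 - 196)/(-11*(-4) - 241) = -421/(44 - 241) = -421/(-197) = -421*(-1/197) = 421/197 ≈ 2.1371)
(158 + j)/(-408 + (3 + J(0, -5)*(-11))) = (158 + 421/197)/(-408 + (3 + 9*(-11))) = 31547/(197*(-408 + (3 - 99))) = 31547/(197*(-408 - 96)) = (31547/197)/(-504) = (31547/197)*(-1/504) = -31547/99288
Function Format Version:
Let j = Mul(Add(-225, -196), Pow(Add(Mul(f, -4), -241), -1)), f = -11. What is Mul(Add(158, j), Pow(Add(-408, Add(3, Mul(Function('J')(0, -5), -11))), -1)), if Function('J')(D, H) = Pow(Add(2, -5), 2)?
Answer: Rational(-31547, 99288) ≈ -0.31773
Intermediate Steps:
Function('J')(D, H) = 9 (Function('J')(D, H) = Pow(-3, 2) = 9)
j = Rational(421, 197) (j = Mul(Add(-225, -196), Pow(Add(Mul(-11, -4), -241), -1)) = Mul(-421, Pow(Add(44, -241), -1)) = Mul(-421, Pow(-197, -1)) = Mul(-421, Rational(-1, 197)) = Rational(421, 197) ≈ 2.1371)
Mul(Add(158, j), Pow(Add(-408, Add(3, Mul(Function('J')(0, -5), -11))), -1)) = Mul(Add(158, Rational(421, 197)), Pow(Add(-408, Add(3, Mul(9, -11))), -1)) = Mul(Rational(31547, 197), Pow(Add(-408, Add(3, -99)), -1)) = Mul(Rational(31547, 197), Pow(Add(-408, -96), -1)) = Mul(Rational(31547, 197), Pow(-504, -1)) = Mul(Rational(31547, 197), Rational(-1, 504)) = Rational(-31547, 99288)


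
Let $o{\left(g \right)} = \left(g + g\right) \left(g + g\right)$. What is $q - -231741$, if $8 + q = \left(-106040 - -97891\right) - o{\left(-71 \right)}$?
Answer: $203420$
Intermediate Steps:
$o{\left(g \right)} = 4 g^{2}$ ($o{\left(g \right)} = 2 g 2 g = 4 g^{2}$)
$q = -28321$ ($q = -8 - \left(8149 + 4 \left(-71\right)^{2}\right) = -8 + \left(\left(-106040 + 97891\right) - 4 \cdot 5041\right) = -8 - 28313 = -28321$)
$q - -231741 = -28321 - -231741 = -28321 + 231741 = 203420$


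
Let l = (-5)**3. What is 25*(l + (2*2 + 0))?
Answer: -3025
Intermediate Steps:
l = -125
25*(l + (2*2 + 0)) = 25*(-125 + (2*2 + 0)) = 25*(-125 + (4 + 0)) = 25*(-125 + 4) = 25*(-121) = -3025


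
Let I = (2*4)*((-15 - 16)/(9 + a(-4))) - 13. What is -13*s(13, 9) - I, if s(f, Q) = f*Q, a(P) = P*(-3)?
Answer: -31420/21 ≈ -1496.2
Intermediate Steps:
a(P) = -3*P
s(f, Q) = Q*f
I = -521/21 (I = (2*4)*((-15 - 16)/(9 - 3*(-4))) - 13 = 8*(-31/(9 + 12)) - 13 = 8*(-31/21) - 13 = -248/21 - 13 = -521/21 ≈ -24.810)
-13*s(13, 9) - I = -117*13 - 1*(-521/21) = -13*117 + 521/21 = -1521 + 521/21 = -31420/21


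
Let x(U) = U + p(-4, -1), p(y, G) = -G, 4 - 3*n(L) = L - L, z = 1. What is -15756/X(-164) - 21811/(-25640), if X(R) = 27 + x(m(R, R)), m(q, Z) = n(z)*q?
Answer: 23546681/282040 ≈ 83.487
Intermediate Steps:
n(L) = 4/3 (n(L) = 4/3 - (L - L)/3 = 4/3 - ⅓*0 = 4/3 + 0 = 4/3)
m(q, Z) = 4*q/3
x(U) = 1 + U (x(U) = U - 1*(-1) = U + 1 = 1 + U)
X(R) = 28 + 4*R/3 (X(R) = 27 + (1 + 4*R/3) = 28 + 4*R/3)
-15756/X(-164) - 21811/(-25640) = -15756/(28 + (4/3)*(-164)) - 21811/(-25640) = -15756/(28 - 656/3) - 21811*(-1/25640) = -15756/(-572/3) + 21811/25640 = -15756*(-3/572) + 21811/25640 = 909/11 + 21811/25640 = 23546681/282040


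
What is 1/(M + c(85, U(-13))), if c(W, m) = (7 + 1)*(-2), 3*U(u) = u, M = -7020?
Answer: -1/7036 ≈ -0.00014213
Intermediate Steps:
U(u) = u/3
c(W, m) = -16 (c(W, m) = 8*(-2) = -16)
1/(M + c(85, U(-13))) = 1/(-7020 - 16) = 1/(-7036) = -1/7036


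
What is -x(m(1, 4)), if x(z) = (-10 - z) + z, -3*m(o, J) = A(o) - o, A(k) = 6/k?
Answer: 10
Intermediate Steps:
m(o, J) = -2/o + o/3 (m(o, J) = -(6/o - o)/3 = -(-o + 6/o)/3 = -2/o + o/3)
x(z) = -10
-x(m(1, 4)) = -1*(-10) = 10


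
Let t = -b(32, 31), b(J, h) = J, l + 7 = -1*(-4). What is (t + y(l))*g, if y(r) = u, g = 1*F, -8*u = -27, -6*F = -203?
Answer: -46487/48 ≈ -968.48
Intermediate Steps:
F = 203/6 (F = -⅙*(-203) = 203/6 ≈ 33.833)
u = 27/8 (u = -⅛*(-27) = 27/8 ≈ 3.3750)
l = -3 (l = -7 - 1*(-4) = -7 + 4 = -3)
g = 203/6 (g = 1*(203/6) = 203/6 ≈ 33.833)
y(r) = 27/8
t = -32 (t = -1*32 = -32)
(t + y(l))*g = (-32 + 27/8)*(203/6) = -229/8*203/6 = -46487/48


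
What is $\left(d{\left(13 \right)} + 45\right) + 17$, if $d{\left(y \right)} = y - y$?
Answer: $62$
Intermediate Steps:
$d{\left(y \right)} = 0$
$\left(d{\left(13 \right)} + 45\right) + 17 = \left(0 + 45\right) + 17 = 45 + 17 = 62$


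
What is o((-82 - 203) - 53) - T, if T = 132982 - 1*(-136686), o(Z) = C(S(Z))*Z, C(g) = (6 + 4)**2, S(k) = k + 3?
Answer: -303468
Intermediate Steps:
S(k) = 3 + k
C(g) = 100 (C(g) = 10**2 = 100)
o(Z) = 100*Z
T = 269668 (T = 132982 + 136686 = 269668)
o((-82 - 203) - 53) - T = 100*((-82 - 203) - 53) - 1*269668 = 100*(-285 - 53) - 269668 = 100*(-338) - 269668 = -33800 - 269668 = -303468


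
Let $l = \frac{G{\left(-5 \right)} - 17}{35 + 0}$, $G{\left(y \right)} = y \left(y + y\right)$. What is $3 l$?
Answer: $\frac{99}{35} \approx 2.8286$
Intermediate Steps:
$G{\left(y \right)} = 2 y^{2}$ ($G{\left(y \right)} = y 2 y = 2 y^{2}$)
$l = \frac{33}{35}$ ($l = \frac{2 \left(-5\right)^{2} - 17}{35 + 0} = \frac{2 \cdot 25 - 17}{35} = \left(50 - 17\right) \frac{1}{35} = 33 \cdot \frac{1}{35} = \frac{33}{35} \approx 0.94286$)
$3 l = 3 \cdot \frac{33}{35} = \frac{99}{35}$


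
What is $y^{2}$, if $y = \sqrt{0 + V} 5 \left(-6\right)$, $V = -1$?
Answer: $-900$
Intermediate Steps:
$y = - 30 i$ ($y = \sqrt{0 - 1} \cdot 5 \left(-6\right) = \sqrt{-1} \cdot 5 \left(-6\right) = i 5 \left(-6\right) = 5 i \left(-6\right) = - 30 i \approx - 30.0 i$)
$y^{2} = \left(- 30 i\right)^{2} = -900$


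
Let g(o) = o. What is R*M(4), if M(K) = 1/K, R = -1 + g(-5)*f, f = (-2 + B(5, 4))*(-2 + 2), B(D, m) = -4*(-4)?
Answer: -1/4 ≈ -0.25000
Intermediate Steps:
B(D, m) = 16
f = 0 (f = (-2 + 16)*(-2 + 2) = 14*0 = 0)
R = -1 (R = -1 - 5*0 = -1 + 0 = -1)
R*M(4) = -1/4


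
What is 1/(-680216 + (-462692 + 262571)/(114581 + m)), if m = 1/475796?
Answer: -54517181477/37083554332330348 ≈ -1.4701e-6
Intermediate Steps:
m = 1/475796 ≈ 2.1017e-6
1/(-680216 + (-462692 + 262571)/(114581 + m)) = 1/(-680216 + (-462692 + 262571)/(114581 + 1/475796)) = 1/(-680216 - 200121/54517181477/475796) = 1/(-680216 - 200121*475796/54517181477) = 1/(-680216 - 95216771316/54517181477) = 1/(-37083554332330348/54517181477) = -54517181477/37083554332330348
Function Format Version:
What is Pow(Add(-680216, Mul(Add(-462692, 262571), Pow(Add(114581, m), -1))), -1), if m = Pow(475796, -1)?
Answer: Rational(-54517181477, 37083554332330348) ≈ -1.4701e-6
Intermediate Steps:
m = Rational(1, 475796) ≈ 2.1017e-6
Pow(Add(-680216, Mul(Add(-462692, 262571), Pow(Add(114581, m), -1))), -1) = Pow(Add(-680216, Mul(Add(-462692, 262571), Pow(Add(114581, Rational(1, 475796)), -1))), -1) = Pow(Add(-680216, Mul(-200121, Pow(Rational(54517181477, 475796), -1))), -1) = Pow(Add(-680216, Mul(-200121, Rational(475796, 54517181477))), -1) = Pow(Add(-680216, Rational(-95216771316, 54517181477)), -1) = Pow(Rational(-37083554332330348, 54517181477), -1) = Rational(-54517181477, 37083554332330348)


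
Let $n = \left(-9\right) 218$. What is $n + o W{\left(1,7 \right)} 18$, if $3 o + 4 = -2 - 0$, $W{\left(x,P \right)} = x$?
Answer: $-1998$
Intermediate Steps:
$o = -2$ ($o = - \frac{4}{3} + \frac{-2 - 0}{3} = - \frac{4}{3} + \frac{-2 + 0}{3} = - \frac{4}{3} + \frac{1}{3} \left(-2\right) = - \frac{4}{3} - \frac{2}{3} = -2$)
$n = -1962$
$n + o W{\left(1,7 \right)} 18 = -1962 + \left(-2\right) 1 \cdot 18 = -1962 - 36 = -1998$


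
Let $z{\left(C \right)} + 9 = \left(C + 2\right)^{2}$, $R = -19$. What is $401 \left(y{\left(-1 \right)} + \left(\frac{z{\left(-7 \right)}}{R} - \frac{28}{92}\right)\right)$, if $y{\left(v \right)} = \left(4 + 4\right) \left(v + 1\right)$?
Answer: $- \frac{200901}{437} \approx -459.73$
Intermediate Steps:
$z{\left(C \right)} = -9 + \left(2 + C\right)^{2}$ ($z{\left(C \right)} = -9 + \left(C + 2\right)^{2} = -9 + \left(2 + C\right)^{2}$)
$y{\left(v \right)} = 8 + 8 v$ ($y{\left(v \right)} = 8 \left(1 + v\right) = 8 + 8 v$)
$401 \left(y{\left(-1 \right)} + \left(\frac{z{\left(-7 \right)}}{R} - \frac{28}{92}\right)\right) = 401 \left(\left(8 + 8 \left(-1\right)\right) + \left(\frac{-9 + \left(2 - 7\right)^{2}}{-19} - \frac{28}{92}\right)\right) = 401 \left(\left(8 - 8\right) + \left(\left(-9 + \left(-5\right)^{2}\right) \left(- \frac{1}{19}\right) - \frac{7}{23}\right)\right) = 401 \left(0 + \left(\left(-9 + 25\right) \left(- \frac{1}{19}\right) - \frac{7}{23}\right)\right) = 401 \left(0 + \left(16 \left(- \frac{1}{19}\right) - \frac{7}{23}\right)\right) = 401 \left(0 - \frac{501}{437}\right) = 401 \left(- \frac{501}{437}\right) = - \frac{200901}{437}$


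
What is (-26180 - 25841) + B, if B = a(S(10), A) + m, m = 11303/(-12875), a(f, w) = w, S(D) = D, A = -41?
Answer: -670309553/12875 ≈ -52063.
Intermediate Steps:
m = -11303/12875 (m = 11303*(-1/12875) = -11303/12875 ≈ -0.87790)
B = -539178/12875 (B = -41 - 11303/12875 = -539178/12875 ≈ -41.878)
(-26180 - 25841) + B = (-26180 - 25841) - 539178/12875 = -52021 - 539178/12875 = -670309553/12875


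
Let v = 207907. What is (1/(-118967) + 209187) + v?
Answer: 49620421897/118967 ≈ 4.1709e+5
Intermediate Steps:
(1/(-118967) + 209187) + v = (1/(-118967) + 209187) + 207907 = (-1/118967 + 209187) + 207907 = 24886349828/118967 + 207907 = 49620421897/118967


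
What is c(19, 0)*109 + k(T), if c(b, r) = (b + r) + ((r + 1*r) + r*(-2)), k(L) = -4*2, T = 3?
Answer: 2063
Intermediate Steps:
k(L) = -8
c(b, r) = b + r (c(b, r) = (b + r) + ((r + r) - 2*r) = (b + r) + (2*r - 2*r) = (b + r) + 0 = b + r)
c(19, 0)*109 + k(T) = (19 + 0)*109 - 8 = 19*109 - 8 = 2071 - 8 = 2063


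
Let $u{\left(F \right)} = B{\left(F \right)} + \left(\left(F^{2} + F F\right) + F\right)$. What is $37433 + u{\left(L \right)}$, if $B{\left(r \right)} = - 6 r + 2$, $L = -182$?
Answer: $104593$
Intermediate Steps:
$B{\left(r \right)} = 2 - 6 r$
$u{\left(F \right)} = 2 - 5 F + 2 F^{2}$ ($u{\left(F \right)} = \left(2 - 6 F\right) + \left(\left(F^{2} + F F\right) + F\right) = \left(2 - 6 F\right) + \left(\left(F^{2} + F^{2}\right) + F\right) = \left(2 - 6 F\right) + \left(2 F^{2} + F\right) = \left(2 - 6 F\right) + \left(F + 2 F^{2}\right) = 2 - 5 F + 2 F^{2}$)
$37433 + u{\left(L \right)} = 37433 + \left(2 - -910 + 2 \left(-182\right)^{2}\right) = 37433 + \left(2 + 910 + 2 \cdot 33124\right) = 37433 + \left(2 + 910 + 66248\right) = 37433 + 67160 = 104593$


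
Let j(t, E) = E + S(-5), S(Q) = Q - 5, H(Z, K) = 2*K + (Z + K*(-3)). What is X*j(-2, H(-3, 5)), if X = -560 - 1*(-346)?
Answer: 3852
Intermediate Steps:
X = -214 (X = -560 + 346 = -214)
H(Z, K) = Z - K (H(Z, K) = 2*K + (Z - 3*K) = Z - K)
S(Q) = -5 + Q
j(t, E) = -10 + E (j(t, E) = E + (-5 - 5) = E - 10 = -10 + E)
X*j(-2, H(-3, 5)) = -214*(-10 + (-3 - 1*5)) = -214*(-10 + (-3 - 5)) = -214*(-10 - 8) = -214*(-18) = 3852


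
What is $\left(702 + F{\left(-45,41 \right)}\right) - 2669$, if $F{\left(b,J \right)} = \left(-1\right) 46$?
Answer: $-2013$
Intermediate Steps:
$F{\left(b,J \right)} = -46$
$\left(702 + F{\left(-45,41 \right)}\right) - 2669 = \left(702 - 46\right) - 2669 = 656 - 2669 = -2013$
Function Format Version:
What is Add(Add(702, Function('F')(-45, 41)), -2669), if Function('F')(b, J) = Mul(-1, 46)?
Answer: -2013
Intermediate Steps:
Function('F')(b, J) = -46
Add(Add(702, Function('F')(-45, 41)), -2669) = Add(Add(702, -46), -2669) = Add(656, -2669) = -2013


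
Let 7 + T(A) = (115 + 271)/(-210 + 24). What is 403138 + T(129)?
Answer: 37490990/93 ≈ 4.0313e+5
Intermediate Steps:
T(A) = -844/93 (T(A) = -7 + (115 + 271)/(-210 + 24) = -7 + 386/(-186) = -7 + 386*(-1/186) = -7 - 193/93 = -844/93)
403138 + T(129) = 403138 - 844/93 = 37490990/93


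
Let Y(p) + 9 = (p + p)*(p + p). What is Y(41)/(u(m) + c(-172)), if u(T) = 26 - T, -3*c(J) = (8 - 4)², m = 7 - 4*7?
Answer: 4029/25 ≈ 161.16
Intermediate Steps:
m = -21 (m = 7 - 28 = -21)
c(J) = -16/3 (c(J) = -(8 - 4)²/3 = -⅓*4² = -⅓*16 = -16/3)
Y(p) = -9 + 4*p² (Y(p) = -9 + (p + p)*(p + p) = -9 + (2*p)*(2*p) = -9 + 4*p²)
Y(41)/(u(m) + c(-172)) = (-9 + 4*41²)/((26 - 1*(-21)) - 16/3) = (-9 + 4*1681)/((26 + 21) - 16/3) = (-9 + 6724)/(47 - 16/3) = 6715/(125/3) = 6715*(3/125) = 4029/25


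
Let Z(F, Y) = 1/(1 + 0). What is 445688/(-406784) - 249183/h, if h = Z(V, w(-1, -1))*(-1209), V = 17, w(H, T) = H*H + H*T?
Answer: 4201034195/20491744 ≈ 205.01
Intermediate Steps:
w(H, T) = H² + H*T
Z(F, Y) = 1 (Z(F, Y) = 1/1 = 1)
h = -1209 (h = 1*(-1209) = -1209)
445688/(-406784) - 249183/h = 445688/(-406784) - 249183/(-1209) = 445688*(-1/406784) - 249183*(-1/1209) = -55711/50848 + 83061/403 = 4201034195/20491744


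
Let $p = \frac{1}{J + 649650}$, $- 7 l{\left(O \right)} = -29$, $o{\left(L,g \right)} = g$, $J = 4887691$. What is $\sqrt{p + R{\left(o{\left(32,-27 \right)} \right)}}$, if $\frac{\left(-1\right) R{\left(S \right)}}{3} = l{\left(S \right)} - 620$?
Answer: $\frac{2 \sqrt{693968670244404730}}{38761387} \approx 42.983$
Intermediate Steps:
$l{\left(O \right)} = \frac{29}{7}$ ($l{\left(O \right)} = \left(- \frac{1}{7}\right) \left(-29\right) = \frac{29}{7}$)
$R{\left(S \right)} = \frac{12933}{7}$ ($R{\left(S \right)} = - 3 \left(\frac{29}{7} - 620\right) = \left(-3\right) \left(- \frac{4311}{7}\right) = \frac{12933}{7}$)
$p = \frac{1}{5537341}$ ($p = \frac{1}{4887691 + 649650} = \frac{1}{5537341} \approx 1.8059 \cdot 10^{-7}$)
$\sqrt{p + R{\left(o{\left(32,-27 \right)} \right)}} = \sqrt{\frac{1}{5537341} + \frac{12933}{7}} = \sqrt{\frac{71614431160}{38761387}} = \frac{2 \sqrt{693968670244404730}}{38761387}$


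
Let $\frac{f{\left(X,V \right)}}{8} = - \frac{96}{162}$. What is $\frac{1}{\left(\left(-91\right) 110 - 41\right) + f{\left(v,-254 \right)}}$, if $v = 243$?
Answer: $- \frac{27}{271505} \approx -9.9446 \cdot 10^{-5}$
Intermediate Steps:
$f{\left(X,V \right)} = - \frac{128}{27}$ ($f{\left(X,V \right)} = 8 \left(- \frac{96}{162}\right) = 8 \left(\left(-96\right) \frac{1}{162}\right) = 8 \left(- \frac{16}{27}\right) = - \frac{128}{27}$)
$\frac{1}{\left(\left(-91\right) 110 - 41\right) + f{\left(v,-254 \right)}} = \frac{1}{\left(\left(-91\right) 110 - 41\right) - \frac{128}{27}} = \frac{1}{\left(-10010 - 41\right) - \frac{128}{27}} = \frac{1}{-10051 - \frac{128}{27}} = \frac{1}{- \frac{271505}{27}} = - \frac{27}{271505}$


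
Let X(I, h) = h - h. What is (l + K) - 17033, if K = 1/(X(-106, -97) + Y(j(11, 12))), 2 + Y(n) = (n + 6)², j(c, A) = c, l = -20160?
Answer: -10674390/287 ≈ -37193.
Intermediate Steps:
Y(n) = -2 + (6 + n)² (Y(n) = -2 + (n + 6)² = -2 + (6 + n)²)
X(I, h) = 0
K = 1/287 (K = 1/(0 + (-2 + (6 + 11)²)) = 1/(0 + (-2 + 17²)) = 1/(0 + (-2 + 289)) = 1/(0 + 287) = 1/287 ≈ 0.0034843)
(l + K) - 17033 = (-20160 + 1/287) - 17033 = -5785919/287 - 17033 = -10674390/287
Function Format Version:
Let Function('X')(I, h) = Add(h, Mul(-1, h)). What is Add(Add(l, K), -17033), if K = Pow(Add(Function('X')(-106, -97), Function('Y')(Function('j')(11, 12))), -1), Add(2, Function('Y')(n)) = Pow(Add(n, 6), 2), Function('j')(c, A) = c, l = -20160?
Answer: Rational(-10674390, 287) ≈ -37193.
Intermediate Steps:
Function('Y')(n) = Add(-2, Pow(Add(6, n), 2)) (Function('Y')(n) = Add(-2, Pow(Add(n, 6), 2)) = Add(-2, Pow(Add(6, n), 2)))
Function('X')(I, h) = 0
K = Rational(1, 287) (K = Pow(Add(0, Add(-2, Pow(Add(6, 11), 2))), -1) = Pow(Add(0, Add(-2, Pow(17, 2))), -1) = Pow(Add(0, Add(-2, 289)), -1) = Pow(Add(0, 287), -1) = Pow(287, -1) = Rational(1, 287) ≈ 0.0034843)
Add(Add(l, K), -17033) = Add(Add(-20160, Rational(1, 287)), -17033) = Add(Rational(-5785919, 287), -17033) = Rational(-10674390, 287)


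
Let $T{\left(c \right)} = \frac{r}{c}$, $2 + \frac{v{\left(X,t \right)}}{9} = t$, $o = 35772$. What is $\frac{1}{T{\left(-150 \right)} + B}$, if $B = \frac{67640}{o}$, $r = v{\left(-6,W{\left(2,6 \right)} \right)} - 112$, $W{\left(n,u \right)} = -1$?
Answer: $\frac{149050}{419953} \approx 0.35492$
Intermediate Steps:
$v{\left(X,t \right)} = -18 + 9 t$
$r = -139$ ($r = \left(-18 + 9 \left(-1\right)\right) - 112 = \left(-18 - 9\right) - 112 = -27 - 112 = -139$)
$T{\left(c \right)} = - \frac{139}{c}$
$B = \frac{16910}{8943}$ ($B = \frac{67640}{35772} = 67640 \cdot \frac{1}{35772} = \frac{16910}{8943} \approx 1.8909$)
$\frac{1}{T{\left(-150 \right)} + B} = \frac{1}{- \frac{139}{-150} + \frac{16910}{8943}} = \frac{1}{\left(-139\right) \left(- \frac{1}{150}\right) + \frac{16910}{8943}} = \frac{1}{\frac{139}{150} + \frac{16910}{8943}} = \frac{1}{\frac{419953}{149050}} = \frac{149050}{419953}$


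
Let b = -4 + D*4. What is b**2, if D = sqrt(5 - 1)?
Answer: 16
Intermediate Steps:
D = 2 (D = sqrt(4) = 2)
b = 4 (b = -4 + 2*4 = -4 + 8 = 4)
b**2 = 4**2 = 16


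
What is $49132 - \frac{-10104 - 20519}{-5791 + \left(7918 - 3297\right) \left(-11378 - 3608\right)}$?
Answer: $\frac{3402690527181}{69256097} \approx 49132.0$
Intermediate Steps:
$49132 - \frac{-10104 - 20519}{-5791 + \left(7918 - 3297\right) \left(-11378 - 3608\right)} = 49132 - - \frac{30623}{-5791 + 4621 \left(-14986\right)} = 49132 - - \frac{30623}{-5791 - 69250306} = 49132 - - \frac{30623}{-69256097} = 49132 - \left(-30623\right) \left(- \frac{1}{69256097}\right) = 49132 - \frac{30623}{69256097} = \frac{3402690527181}{69256097}$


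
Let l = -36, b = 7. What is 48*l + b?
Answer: -1721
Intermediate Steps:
48*l + b = 48*(-36) + 7 = -1728 + 7 = -1721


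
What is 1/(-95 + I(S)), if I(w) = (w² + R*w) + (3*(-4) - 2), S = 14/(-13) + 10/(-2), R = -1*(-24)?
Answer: -169/36828 ≈ -0.0045889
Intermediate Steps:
R = 24
S = -79/13 (S = 14*(-1/13) + 10*(-½) = -14/13 - 5 = -79/13 ≈ -6.0769)
I(w) = -14 + w² + 24*w (I(w) = (w² + 24*w) + (3*(-4) - 2) = (w² + 24*w) + (-12 - 2) = (w² + 24*w) - 14 = -14 + w² + 24*w)
1/(-95 + I(S)) = 1/(-95 + (-14 + (-79/13)² + 24*(-79/13))) = 1/(-95 + (-14 + 6241/169 - 1896/13)) = 1/(-95 - 20773/169) = 1/(-36828/169) = -169/36828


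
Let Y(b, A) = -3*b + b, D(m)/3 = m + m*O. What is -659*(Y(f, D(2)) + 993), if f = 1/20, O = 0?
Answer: -6543211/10 ≈ -6.5432e+5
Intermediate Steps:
f = 1/20 ≈ 0.050000
D(m) = 3*m (D(m) = 3*(m + m*0) = 3*(m + 0) = 3*m)
Y(b, A) = -2*b
-659*(Y(f, D(2)) + 993) = -659*(-2*1/20 + 993) = -659*(-⅒ + 993) = -659*9929/10 = -6543211/10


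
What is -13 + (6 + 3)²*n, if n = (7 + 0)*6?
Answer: 3389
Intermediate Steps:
n = 42 (n = 7*6 = 42)
-13 + (6 + 3)²*n = -13 + (6 + 3)²*42 = -13 + 9²*42 = -13 + 81*42 = -13 + 3402 = 3389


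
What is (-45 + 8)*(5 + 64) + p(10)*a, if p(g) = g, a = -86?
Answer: -3413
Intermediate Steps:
(-45 + 8)*(5 + 64) + p(10)*a = (-45 + 8)*(5 + 64) + 10*(-86) = -37*69 - 860 = -2553 - 860 = -3413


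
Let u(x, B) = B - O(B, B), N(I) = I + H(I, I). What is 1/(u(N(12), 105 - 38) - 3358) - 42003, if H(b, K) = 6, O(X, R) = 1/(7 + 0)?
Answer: -967665121/23038 ≈ -42003.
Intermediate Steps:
O(X, R) = ⅐ (O(X, R) = 1/7 = ⅐)
N(I) = 6 + I (N(I) = I + 6 = 6 + I)
u(x, B) = -⅐ + B (u(x, B) = B - 1*⅐ = B - ⅐ = -⅐ + B)
1/(u(N(12), 105 - 38) - 3358) - 42003 = 1/((-⅐ + (105 - 38)) - 3358) - 42003 = 1/((-⅐ + 67) - 3358) - 42003 = 1/(468/7 - 3358) - 42003 = 1/(-23038/7) - 42003 = -7/23038 - 42003 = -967665121/23038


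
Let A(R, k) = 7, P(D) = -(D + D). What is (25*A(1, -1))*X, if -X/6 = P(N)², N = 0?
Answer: 0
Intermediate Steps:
P(D) = -2*D
X = 0 (X = -6*(-2*0)² = -6*0² = -6*0 = 0)
(25*A(1, -1))*X = (25*7)*0 = 175*0 = 0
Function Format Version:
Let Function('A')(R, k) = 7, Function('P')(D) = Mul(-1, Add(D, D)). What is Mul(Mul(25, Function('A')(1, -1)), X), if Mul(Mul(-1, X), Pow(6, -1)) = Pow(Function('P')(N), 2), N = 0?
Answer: 0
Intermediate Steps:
Function('P')(D) = Mul(-2, D) (Function('P')(D) = Mul(-1, Mul(2, D)) = Mul(-2, D))
X = 0 (X = Mul(-6, Pow(Mul(-2, 0), 2)) = Mul(-6, Pow(0, 2)) = Mul(-6, 0) = 0)
Mul(Mul(25, Function('A')(1, -1)), X) = Mul(Mul(25, 7), 0) = Mul(175, 0) = 0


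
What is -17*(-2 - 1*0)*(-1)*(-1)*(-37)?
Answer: -1258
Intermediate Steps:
-17*(-2 - 1*0)*(-1)*(-1)*(-37) = -17*(-2 + 0)*(-1)*(-1)*(-37) = -17*(-2*(-1))*(-1)*(-37) = -34*(-1)*(-37) = -17*(-2)*(-37) = 34*(-37) = -1258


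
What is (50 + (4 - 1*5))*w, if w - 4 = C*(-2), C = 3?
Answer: -98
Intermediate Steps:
w = -2 (w = 4 + 3*(-2) = 4 - 6 = -2)
(50 + (4 - 1*5))*w = (50 + (4 - 1*5))*(-2) = (50 + (4 - 5))*(-2) = (50 - 1)*(-2) = 49*(-2) = -98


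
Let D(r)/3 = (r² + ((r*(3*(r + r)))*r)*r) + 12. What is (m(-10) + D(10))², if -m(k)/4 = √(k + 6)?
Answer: 32521072832 - 2885376*I ≈ 3.2521e+10 - 2.8854e+6*I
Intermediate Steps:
m(k) = -4*√(6 + k) (m(k) = -4*√(k + 6) = -4*√(6 + k))
D(r) = 36 + 3*r² + 18*r⁴ (D(r) = 3*((r² + ((r*(3*(r + r)))*r)*r) + 12) = 3*((r² + ((r*(3*(2*r)))*r)*r) + 12) = 3*((r² + ((r*(6*r))*r)*r) + 12) = 3*((r² + ((6*r²)*r)*r) + 12) = 3*((r² + (6*r³)*r) + 12) = 3*((r² + 6*r⁴) + 12) = 3*(12 + r² + 6*r⁴) = 36 + 3*r² + 18*r⁴)
(m(-10) + D(10))² = (-4*√(6 - 10) + (36 + 3*10² + 18*10⁴))² = (-8*I + (36 + 3*100 + 18*10000))² = (-8*I + (36 + 300 + 180000))² = (-8*I + 180336)² = (180336 - 8*I)²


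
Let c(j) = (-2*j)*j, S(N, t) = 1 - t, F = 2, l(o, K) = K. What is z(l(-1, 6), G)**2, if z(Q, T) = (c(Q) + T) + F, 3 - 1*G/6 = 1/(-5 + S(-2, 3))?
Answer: 128164/49 ≈ 2615.6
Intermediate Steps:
c(j) = -2*j**2
G = 132/7 (G = 18 - 6/(-5 + (1 - 1*3)) = 18 - 6/(-5 + (1 - 3)) = 18 - 6/(-5 - 2) = 18 - 6/(-7) = 18 - 6*(-1/7) = 18 + 6/7 = 132/7 ≈ 18.857)
z(Q, T) = 2 + T - 2*Q**2 (z(Q, T) = (-2*Q**2 + T) + 2 = (T - 2*Q**2) + 2 = 2 + T - 2*Q**2)
z(l(-1, 6), G)**2 = (2 + 132/7 - 2*6**2)**2 = (2 + 132/7 - 2*36)**2 = (2 + 132/7 - 72)**2 = (-358/7)**2 = 128164/49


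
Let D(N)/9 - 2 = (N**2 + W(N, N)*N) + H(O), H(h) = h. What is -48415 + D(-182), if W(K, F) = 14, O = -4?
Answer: 226751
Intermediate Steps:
D(N) = -18 + 9*N**2 + 126*N (D(N) = 18 + 9*((N**2 + 14*N) - 4) = 18 + 9*(-4 + N**2 + 14*N) = 18 + (-36 + 9*N**2 + 126*N) = -18 + 9*N**2 + 126*N)
-48415 + D(-182) = -48415 + (-18 + 9*(-182)**2 + 126*(-182)) = -48415 + (-18 + 9*33124 - 22932) = -48415 + (-18 + 298116 - 22932) = -48415 + 275166 = 226751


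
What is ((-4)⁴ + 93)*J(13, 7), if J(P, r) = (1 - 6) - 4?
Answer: -3141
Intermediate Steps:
J(P, r) = -9 (J(P, r) = -5 - 4 = -9)
((-4)⁴ + 93)*J(13, 7) = ((-4)⁴ + 93)*(-9) = (256 + 93)*(-9) = 349*(-9) = -3141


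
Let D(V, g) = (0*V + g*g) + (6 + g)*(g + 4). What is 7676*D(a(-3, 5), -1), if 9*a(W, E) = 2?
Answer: 122816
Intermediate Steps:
a(W, E) = 2/9 (a(W, E) = (1/9)*2 = 2/9)
D(V, g) = g**2 + (4 + g)*(6 + g) (D(V, g) = (0 + g**2) + (6 + g)*(4 + g) = g**2 + (4 + g)*(6 + g))
7676*D(a(-3, 5), -1) = 7676*(24 + 2*(-1)**2 + 10*(-1)) = 7676*(24 + 2*1 - 10) = 7676*(24 + 2 - 10) = 7676*16 = 122816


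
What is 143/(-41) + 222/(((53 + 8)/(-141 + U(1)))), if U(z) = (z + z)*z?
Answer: -1273901/2501 ≈ -509.36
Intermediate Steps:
U(z) = 2*z² (U(z) = (2*z)*z = 2*z²)
143/(-41) + 222/(((53 + 8)/(-141 + U(1)))) = 143/(-41) + 222/(((53 + 8)/(-141 + 2*1²))) = 143*(-1/41) + 222/((61/(-141 + 2*1))) = -143/41 + 222/((61/(-141 + 2))) = -143/41 + 222/((61/(-139))) = -143/41 + 222/((61*(-1/139))) = -143/41 + 222/(-61/139) = -143/41 + 222*(-139/61) = -143/41 - 30858/61 = -1273901/2501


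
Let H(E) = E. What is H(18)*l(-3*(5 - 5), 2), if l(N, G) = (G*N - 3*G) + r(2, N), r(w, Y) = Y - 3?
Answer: -162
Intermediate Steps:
r(w, Y) = -3 + Y
l(N, G) = -3 + N - 3*G + G*N (l(N, G) = (G*N - 3*G) + (-3 + N) = (-3*G + G*N) + (-3 + N) = -3 + N - 3*G + G*N)
H(18)*l(-3*(5 - 5), 2) = 18*(-3 - 3*(5 - 5) - 3*2 + 2*(-3*(5 - 5))) = 18*(-3 - 3*0 - 6 + 2*(-3*0)) = 18*(-3 + 0 - 6 + 2*0) = 18*(-3 + 0 - 6 + 0) = 18*(-9) = -162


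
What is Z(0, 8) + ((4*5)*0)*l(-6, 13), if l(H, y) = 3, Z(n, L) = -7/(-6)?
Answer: 7/6 ≈ 1.1667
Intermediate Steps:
Z(n, L) = 7/6 (Z(n, L) = -7*(-1/6) = 7/6)
Z(0, 8) + ((4*5)*0)*l(-6, 13) = 7/6 + ((4*5)*0)*3 = 7/6 + (20*0)*3 = 7/6 + 0*3 = 7/6 + 0 = 7/6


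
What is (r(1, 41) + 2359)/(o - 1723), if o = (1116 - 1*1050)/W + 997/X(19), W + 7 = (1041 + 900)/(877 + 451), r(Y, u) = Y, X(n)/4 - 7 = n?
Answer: -1805211200/1319739617 ≈ -1.3679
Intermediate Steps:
X(n) = 28 + 4*n
W = -7355/1328 (W = -7 + (1041 + 900)/(877 + 451) = -7 + 1941/1328 = -7355/1328 ≈ -5.5384)
o = -1782457/764920 (o = (1116 - 1*1050)/(-7355/1328) + 997/(28 + 4*19) = (1116 - 1050)*(-1328/7355) + 997/(28 + 76) = 66*(-1328/7355) + 997/104 = -87648/7355 + 997*(1/104) = -87648/7355 + 997/104 = -1782457/764920 ≈ -2.3303)
(r(1, 41) + 2359)/(o - 1723) = (1 + 2359)/(-1782457/764920 - 1723) = 2360/(-1319739617/764920) = 2360*(-764920/1319739617) = -1805211200/1319739617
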